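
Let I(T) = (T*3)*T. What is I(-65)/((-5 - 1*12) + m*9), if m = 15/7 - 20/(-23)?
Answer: 2040675/1628 ≈ 1253.5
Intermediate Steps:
I(T) = 3*T**2 (I(T) = (3*T)*T = 3*T**2)
m = 485/161 (m = 15*(1/7) - 20*(-1/23) = 15/7 + 20/23 = 485/161 ≈ 3.0124)
I(-65)/((-5 - 1*12) + m*9) = (3*(-65)**2)/((-5 - 1*12) + (485/161)*9) = (3*4225)/((-5 - 12) + 4365/161) = 12675/(-17 + 4365/161) = 12675/(1628/161) = 12675*(161/1628) = 2040675/1628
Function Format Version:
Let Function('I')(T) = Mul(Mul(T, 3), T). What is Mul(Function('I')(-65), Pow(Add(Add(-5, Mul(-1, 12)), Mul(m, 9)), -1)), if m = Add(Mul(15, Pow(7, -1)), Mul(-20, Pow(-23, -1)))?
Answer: Rational(2040675, 1628) ≈ 1253.5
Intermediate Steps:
Function('I')(T) = Mul(3, Pow(T, 2)) (Function('I')(T) = Mul(Mul(3, T), T) = Mul(3, Pow(T, 2)))
m = Rational(485, 161) (m = Add(Mul(15, Rational(1, 7)), Mul(-20, Rational(-1, 23))) = Add(Rational(15, 7), Rational(20, 23)) = Rational(485, 161) ≈ 3.0124)
Mul(Function('I')(-65), Pow(Add(Add(-5, Mul(-1, 12)), Mul(m, 9)), -1)) = Mul(Mul(3, Pow(-65, 2)), Pow(Add(Add(-5, Mul(-1, 12)), Mul(Rational(485, 161), 9)), -1)) = Mul(Mul(3, 4225), Pow(Add(Add(-5, -12), Rational(4365, 161)), -1)) = Mul(12675, Pow(Add(-17, Rational(4365, 161)), -1)) = Mul(12675, Pow(Rational(1628, 161), -1)) = Mul(12675, Rational(161, 1628)) = Rational(2040675, 1628)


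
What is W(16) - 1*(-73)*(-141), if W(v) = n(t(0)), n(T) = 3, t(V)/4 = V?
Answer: -10290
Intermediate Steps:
t(V) = 4*V
W(v) = 3
W(16) - 1*(-73)*(-141) = 3 - 1*(-73)*(-141) = 3 + 73*(-141) = 3 - 10293 = -10290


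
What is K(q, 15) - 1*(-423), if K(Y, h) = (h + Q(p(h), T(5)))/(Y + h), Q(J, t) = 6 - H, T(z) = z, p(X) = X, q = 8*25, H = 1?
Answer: 18193/43 ≈ 423.09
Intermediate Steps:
q = 200
Q(J, t) = 5 (Q(J, t) = 6 - 1*1 = 6 - 1 = 5)
K(Y, h) = (5 + h)/(Y + h) (K(Y, h) = (h + 5)/(Y + h) = (5 + h)/(Y + h))
K(q, 15) - 1*(-423) = (5 + 15)/(200 + 15) - 1*(-423) = 20/215 + 423 = (1/215)*20 + 423 = 4/43 + 423 = 18193/43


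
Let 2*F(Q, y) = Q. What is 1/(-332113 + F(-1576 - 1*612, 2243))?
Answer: -1/333207 ≈ -3.0011e-6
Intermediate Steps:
F(Q, y) = Q/2
1/(-332113 + F(-1576 - 1*612, 2243)) = 1/(-332113 + (-1576 - 1*612)/2) = 1/(-332113 + (-1576 - 612)/2) = 1/(-332113 + (½)*(-2188)) = 1/(-332113 - 1094) = 1/(-333207) = -1/333207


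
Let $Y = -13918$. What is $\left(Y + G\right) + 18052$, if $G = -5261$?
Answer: $-1127$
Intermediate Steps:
$\left(Y + G\right) + 18052 = \left(-13918 - 5261\right) + 18052 = -19179 + 18052 = -1127$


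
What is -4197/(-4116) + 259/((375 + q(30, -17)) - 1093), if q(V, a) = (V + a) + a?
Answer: 327365/495292 ≈ 0.66095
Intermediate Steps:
q(V, a) = V + 2*a
-4197/(-4116) + 259/((375 + q(30, -17)) - 1093) = -4197/(-4116) + 259/((375 + (30 + 2*(-17))) - 1093) = -4197*(-1/4116) + 259/((375 + (30 - 34)) - 1093) = 1399/1372 + 259/((375 - 4) - 1093) = 1399/1372 + 259/(371 - 1093) = 1399/1372 + 259/(-722) = 1399/1372 + 259*(-1/722) = 1399/1372 - 259/722 = 327365/495292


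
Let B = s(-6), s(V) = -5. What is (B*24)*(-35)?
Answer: 4200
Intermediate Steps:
B = -5
(B*24)*(-35) = -5*24*(-35) = -120*(-35) = 4200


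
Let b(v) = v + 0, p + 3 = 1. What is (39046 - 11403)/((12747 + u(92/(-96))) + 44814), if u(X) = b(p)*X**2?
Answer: 7961184/16577039 ≈ 0.48025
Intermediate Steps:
p = -2 (p = -3 + 1 = -2)
b(v) = v
u(X) = -2*X**2
(39046 - 11403)/((12747 + u(92/(-96))) + 44814) = (39046 - 11403)/((12747 - 2*(92/(-96))**2) + 44814) = 27643/((12747 - 2*(92*(-1/96))**2) + 44814) = 27643/((12747 - 2*(-23/24)**2) + 44814) = 27643/((12747 - 2*529/576) + 44814) = 27643/((12747 - 529/288) + 44814) = 27643/(3670607/288 + 44814) = 27643/(16577039/288) = 27643*(288/16577039) = 7961184/16577039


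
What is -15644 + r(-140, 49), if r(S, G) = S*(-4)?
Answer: -15084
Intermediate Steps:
r(S, G) = -4*S
-15644 + r(-140, 49) = -15644 - 4*(-140) = -15644 + 560 = -15084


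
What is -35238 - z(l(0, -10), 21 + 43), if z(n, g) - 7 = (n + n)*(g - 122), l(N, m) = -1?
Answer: -35361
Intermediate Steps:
z(n, g) = 7 + 2*n*(-122 + g) (z(n, g) = 7 + (n + n)*(g - 122) = 7 + (2*n)*(-122 + g) = 7 + 2*n*(-122 + g))
-35238 - z(l(0, -10), 21 + 43) = -35238 - (7 - 244*(-1) + 2*(21 + 43)*(-1)) = -35238 - (7 + 244 + 2*64*(-1)) = -35238 - (7 + 244 - 128) = -35238 - 1*123 = -35238 - 123 = -35361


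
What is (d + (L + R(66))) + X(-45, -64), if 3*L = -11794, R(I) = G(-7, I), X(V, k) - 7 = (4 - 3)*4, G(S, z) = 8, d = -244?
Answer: -12469/3 ≈ -4156.3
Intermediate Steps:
X(V, k) = 11 (X(V, k) = 7 + (4 - 3)*4 = 7 + 1*4 = 7 + 4 = 11)
R(I) = 8
L = -11794/3 (L = (⅓)*(-11794) = -11794/3 ≈ -3931.3)
(d + (L + R(66))) + X(-45, -64) = (-244 + (-11794/3 + 8)) + 11 = (-244 - 11770/3) + 11 = -12502/3 + 11 = -12469/3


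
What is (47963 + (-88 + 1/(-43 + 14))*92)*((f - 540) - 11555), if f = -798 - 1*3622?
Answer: -19092182265/29 ≈ -6.5835e+8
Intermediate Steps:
f = -4420 (f = -798 - 3622 = -4420)
(47963 + (-88 + 1/(-43 + 14))*92)*((f - 540) - 11555) = (47963 + (-88 + 1/(-43 + 14))*92)*((-4420 - 540) - 11555) = (47963 + (-88 + 1/(-29))*92)*(-4960 - 11555) = (47963 + (-88 - 1/29)*92)*(-16515) = (47963 - 2553/29*92)*(-16515) = (47963 - 234876/29)*(-16515) = (1156051/29)*(-16515) = -19092182265/29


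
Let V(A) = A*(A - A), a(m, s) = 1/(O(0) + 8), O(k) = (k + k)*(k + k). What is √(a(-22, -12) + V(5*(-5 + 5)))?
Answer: √2/4 ≈ 0.35355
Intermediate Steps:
O(k) = 4*k² (O(k) = (2*k)*(2*k) = 4*k²)
a(m, s) = ⅛ (a(m, s) = 1/(4*0² + 8) = 1/(4*0 + 8) = 1/(0 + 8) = 1/8 = ⅛)
V(A) = 0 (V(A) = A*0 = 0)
√(a(-22, -12) + V(5*(-5 + 5))) = √(⅛ + 0) = √(⅛) = √2/4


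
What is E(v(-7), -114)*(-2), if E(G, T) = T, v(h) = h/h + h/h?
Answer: 228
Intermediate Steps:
v(h) = 2 (v(h) = 1 + 1 = 2)
E(v(-7), -114)*(-2) = -114*(-2) = 228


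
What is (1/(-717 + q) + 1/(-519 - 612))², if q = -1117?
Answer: 8791225/4302529656516 ≈ 2.0433e-6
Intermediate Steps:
(1/(-717 + q) + 1/(-519 - 612))² = (1/(-717 - 1117) + 1/(-519 - 612))² = (1/(-1834) + 1/(-1131))² = (-1/1834 - 1/1131)² = (-2965/2074254)² = 8791225/4302529656516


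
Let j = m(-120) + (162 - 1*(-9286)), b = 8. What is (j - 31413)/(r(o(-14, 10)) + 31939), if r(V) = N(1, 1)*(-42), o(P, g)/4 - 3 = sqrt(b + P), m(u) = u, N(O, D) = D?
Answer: -22085/31897 ≈ -0.69238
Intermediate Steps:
j = 9328 (j = -120 + (162 - 1*(-9286)) = -120 + (162 + 9286) = -120 + 9448 = 9328)
o(P, g) = 12 + 4*sqrt(8 + P)
r(V) = -42 (r(V) = 1*(-42) = -42)
(j - 31413)/(r(o(-14, 10)) + 31939) = (9328 - 31413)/(-42 + 31939) = -22085/31897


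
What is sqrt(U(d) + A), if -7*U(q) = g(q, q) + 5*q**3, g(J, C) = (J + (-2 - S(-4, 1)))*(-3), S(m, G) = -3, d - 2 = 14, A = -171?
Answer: I*sqrt(151382)/7 ≈ 55.583*I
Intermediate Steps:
d = 16 (d = 2 + 14 = 16)
g(J, C) = -3 - 3*J (g(J, C) = (J + (-2 - 1*(-3)))*(-3) = (J + (-2 + 3))*(-3) = (J + 1)*(-3) = (1 + J)*(-3) = -3 - 3*J)
U(q) = 3/7 - 5*q**3/7 + 3*q/7 (U(q) = -((-3 - 3*q) + 5*q**3)/7 = -(-3 - 3*q + 5*q**3)/7 = 3/7 - 5*q**3/7 + 3*q/7)
sqrt(U(d) + A) = sqrt((3/7 - 5/7*16**3 + (3/7)*16) - 171) = sqrt((3/7 - 5/7*4096 + 48/7) - 171) = sqrt((3/7 - 20480/7 + 48/7) - 171) = sqrt(-20429/7 - 171) = sqrt(-21626/7) = I*sqrt(151382)/7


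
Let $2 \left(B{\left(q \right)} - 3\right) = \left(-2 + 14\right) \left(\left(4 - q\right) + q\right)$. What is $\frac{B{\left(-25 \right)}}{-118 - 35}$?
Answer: $- \frac{3}{17} \approx -0.17647$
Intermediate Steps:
$B{\left(q \right)} = 27$ ($B{\left(q \right)} = 3 + \frac{\left(-2 + 14\right) \left(\left(4 - q\right) + q\right)}{2} = 3 + \frac{12 \cdot 4}{2} = 3 + \frac{1}{2} \cdot 48 = 3 + 24 = 27$)
$\frac{B{\left(-25 \right)}}{-118 - 35} = \frac{27}{-118 - 35} = \frac{27}{-153} = 27 \left(- \frac{1}{153}\right) = - \frac{3}{17}$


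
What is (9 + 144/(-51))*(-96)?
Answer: -10080/17 ≈ -592.94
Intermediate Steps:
(9 + 144/(-51))*(-96) = (9 + 144*(-1/51))*(-96) = (9 - 48/17)*(-96) = (105/17)*(-96) = -10080/17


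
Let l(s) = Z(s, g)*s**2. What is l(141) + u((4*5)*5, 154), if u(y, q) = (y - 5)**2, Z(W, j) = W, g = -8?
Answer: 2812246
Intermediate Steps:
l(s) = s**3 (l(s) = s*s**2 = s**3)
u(y, q) = (-5 + y)**2
l(141) + u((4*5)*5, 154) = 141**3 + (-5 + (4*5)*5)**2 = 2803221 + (-5 + 20*5)**2 = 2803221 + (-5 + 100)**2 = 2803221 + 95**2 = 2803221 + 9025 = 2812246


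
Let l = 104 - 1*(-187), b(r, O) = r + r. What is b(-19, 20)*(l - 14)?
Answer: -10526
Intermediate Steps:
b(r, O) = 2*r
l = 291 (l = 104 + 187 = 291)
b(-19, 20)*(l - 14) = (2*(-19))*(291 - 14) = -38*277 = -10526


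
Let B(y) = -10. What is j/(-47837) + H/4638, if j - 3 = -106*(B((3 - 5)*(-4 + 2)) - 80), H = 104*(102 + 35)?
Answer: 318660571/110934003 ≈ 2.8725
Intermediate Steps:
H = 14248 (H = 104*137 = 14248)
j = 9543 (j = 3 - 106*(-10 - 80) = 3 - 106*(-90) = 3 + 9540 = 9543)
j/(-47837) + H/4638 = 9543/(-47837) + 14248/4638 = 9543*(-1/47837) + 14248*(1/4638) = -9543/47837 + 7124/2319 = 318660571/110934003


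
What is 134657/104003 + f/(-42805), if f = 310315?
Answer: -5301939612/890369683 ≈ -5.9548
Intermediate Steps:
134657/104003 + f/(-42805) = 134657/104003 + 310315/(-42805) = 134657*(1/104003) + 310315*(-1/42805) = 134657/104003 - 62063/8561 = -5301939612/890369683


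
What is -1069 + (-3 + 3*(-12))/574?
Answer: -613645/574 ≈ -1069.1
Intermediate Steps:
-1069 + (-3 + 3*(-12))/574 = -1069 + (-3 - 36)*(1/574) = -1069 - 39*1/574 = -1069 - 39/574 = -613645/574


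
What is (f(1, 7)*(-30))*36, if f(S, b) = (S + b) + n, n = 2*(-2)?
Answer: -4320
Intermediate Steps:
n = -4
f(S, b) = -4 + S + b (f(S, b) = (S + b) - 4 = -4 + S + b)
(f(1, 7)*(-30))*36 = ((-4 + 1 + 7)*(-30))*36 = (4*(-30))*36 = -120*36 = -4320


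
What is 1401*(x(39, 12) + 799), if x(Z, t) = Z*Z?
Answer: 3250320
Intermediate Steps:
x(Z, t) = Z**2
1401*(x(39, 12) + 799) = 1401*(39**2 + 799) = 1401*(1521 + 799) = 1401*2320 = 3250320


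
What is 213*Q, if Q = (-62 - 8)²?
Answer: 1043700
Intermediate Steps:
Q = 4900 (Q = (-70)² = 4900)
213*Q = 213*4900 = 1043700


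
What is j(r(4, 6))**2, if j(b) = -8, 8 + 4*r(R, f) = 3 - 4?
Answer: 64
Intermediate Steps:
r(R, f) = -9/4 (r(R, f) = -2 + (3 - 4)/4 = -2 + (1/4)*(-1) = -2 - 1/4 = -9/4)
j(r(4, 6))**2 = (-8)**2 = 64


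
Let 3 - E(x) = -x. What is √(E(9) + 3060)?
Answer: 32*√3 ≈ 55.426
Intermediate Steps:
E(x) = 3 + x (E(x) = 3 - (-1)*x = 3 + x)
√(E(9) + 3060) = √((3 + 9) + 3060) = √(12 + 3060) = √3072 = 32*√3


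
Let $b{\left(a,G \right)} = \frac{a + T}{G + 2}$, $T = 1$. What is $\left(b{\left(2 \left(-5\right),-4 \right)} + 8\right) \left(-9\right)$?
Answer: $- \frac{225}{2} \approx -112.5$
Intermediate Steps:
$b{\left(a,G \right)} = \frac{1 + a}{2 + G}$ ($b{\left(a,G \right)} = \frac{a + 1}{G + 2} = \frac{1 + a}{2 + G}$)
$\left(b{\left(2 \left(-5\right),-4 \right)} + 8\right) \left(-9\right) = \left(\frac{1 + 2 \left(-5\right)}{2 - 4} + 8\right) \left(-9\right) = \left(\frac{1 - 10}{-2} + 8\right) \left(-9\right) = \left(\left(- \frac{1}{2}\right) \left(-9\right) + 8\right) \left(-9\right) = \left(\frac{9}{2} + 8\right) \left(-9\right) = \frac{25}{2} \left(-9\right) = - \frac{225}{2}$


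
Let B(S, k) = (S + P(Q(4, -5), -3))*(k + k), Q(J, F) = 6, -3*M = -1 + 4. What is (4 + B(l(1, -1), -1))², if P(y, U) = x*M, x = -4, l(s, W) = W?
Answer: 4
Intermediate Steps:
M = -1 (M = -(-1 + 4)/3 = -⅓*3 = -1)
P(y, U) = 4 (P(y, U) = -4*(-1) = 4)
B(S, k) = 2*k*(4 + S) (B(S, k) = (S + 4)*(k + k) = (4 + S)*(2*k) = 2*k*(4 + S))
(4 + B(l(1, -1), -1))² = (4 + 2*(-1)*(4 - 1))² = (4 + 2*(-1)*3)² = (4 - 6)² = (-2)² = 4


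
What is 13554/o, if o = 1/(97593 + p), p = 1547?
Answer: 1343743560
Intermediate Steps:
o = 1/99140 (o = 1/(97593 + 1547) = 1/99140 ≈ 1.0087e-5)
13554/o = 13554/(1/99140) = 13554*99140 = 1343743560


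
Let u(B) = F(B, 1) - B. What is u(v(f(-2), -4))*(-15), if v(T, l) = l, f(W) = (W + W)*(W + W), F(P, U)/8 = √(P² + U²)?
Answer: -60 - 120*√17 ≈ -554.77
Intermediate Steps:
F(P, U) = 8*√(P² + U²)
f(W) = 4*W² (f(W) = (2*W)*(2*W) = 4*W²)
u(B) = -B + 8*√(1 + B²) (u(B) = 8*√(B² + 1²) - B = 8*√(B² + 1) - B = 8*√(1 + B²) - B = -B + 8*√(1 + B²))
u(v(f(-2), -4))*(-15) = (-1*(-4) + 8*√(1 + (-4)²))*(-15) = (4 + 8*√(1 + 16))*(-15) = (4 + 8*√17)*(-15) = -60 - 120*√17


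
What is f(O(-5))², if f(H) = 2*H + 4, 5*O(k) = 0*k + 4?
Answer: 784/25 ≈ 31.360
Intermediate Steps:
O(k) = ⅘ (O(k) = (0*k + 4)/5 = (0 + 4)/5 = (⅕)*4 = ⅘)
f(H) = 4 + 2*H
f(O(-5))² = (4 + 2*(⅘))² = (4 + 8/5)² = (28/5)² = 784/25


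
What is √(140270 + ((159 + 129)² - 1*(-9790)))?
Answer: 2*√58251 ≈ 482.71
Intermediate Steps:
√(140270 + ((159 + 129)² - 1*(-9790))) = √(140270 + (288² + 9790)) = √(140270 + (82944 + 9790)) = √(140270 + 92734) = √233004 = 2*√58251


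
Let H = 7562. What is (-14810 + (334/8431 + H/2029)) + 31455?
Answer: 284802108763/17106499 ≈ 16649.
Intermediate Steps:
(-14810 + (334/8431 + H/2029)) + 31455 = (-14810 + (334/8431 + 7562/2029)) + 31455 = (-14810 + 64432908/17106499) + 31455 = -253282817282/17106499 + 31455 = 284802108763/17106499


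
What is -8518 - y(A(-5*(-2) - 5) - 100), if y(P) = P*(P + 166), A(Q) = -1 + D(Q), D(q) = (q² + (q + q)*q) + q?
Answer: -5473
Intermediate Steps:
D(q) = q + 3*q² (D(q) = (q² + (2*q)*q) + q = (q² + 2*q²) + q = 3*q² + q = q + 3*q²)
A(Q) = -1 + Q*(1 + 3*Q)
y(P) = P*(166 + P)
-8518 - y(A(-5*(-2) - 5) - 100) = -8518 - ((-1 + (-5*(-2) - 5)*(1 + 3*(-5*(-2) - 5))) - 100)*(166 + ((-1 + (-5*(-2) - 5)*(1 + 3*(-5*(-2) - 5))) - 100)) = -8518 - ((-1 + (10 - 5)*(1 + 3*(10 - 5))) - 100)*(166 + ((-1 + (10 - 5)*(1 + 3*(10 - 5))) - 100)) = -8518 - ((-1 + 5*(1 + 3*5)) - 100)*(166 + ((-1 + 5*(1 + 3*5)) - 100)) = -8518 - ((-1 + 5*(1 + 15)) - 100)*(166 + ((-1 + 5*(1 + 15)) - 100)) = -8518 - ((-1 + 5*16) - 100)*(166 + ((-1 + 5*16) - 100)) = -8518 - ((-1 + 80) - 100)*(166 + ((-1 + 80) - 100)) = -8518 - (79 - 100)*(166 + (79 - 100)) = -8518 - (-21)*(166 - 21) = -8518 - (-21)*145 = -8518 - 1*(-3045) = -8518 + 3045 = -5473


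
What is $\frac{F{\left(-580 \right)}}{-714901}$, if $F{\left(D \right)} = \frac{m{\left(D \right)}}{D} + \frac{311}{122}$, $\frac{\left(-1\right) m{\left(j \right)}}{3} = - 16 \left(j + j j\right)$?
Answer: $\frac{3390313}{87217922} \approx 0.038872$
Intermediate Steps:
$m{\left(j \right)} = 48 j + 48 j^{2}$ ($m{\left(j \right)} = - 3 \left(- 16 \left(j + j j\right)\right) = - 3 \left(- 16 \left(j + j^{2}\right)\right) = - 3 \left(- 16 j - 16 j^{2}\right) = 48 j + 48 j^{2}$)
$F{\left(D \right)} = \frac{6167}{122} + 48 D$ ($F{\left(D \right)} = \frac{48 D \left(1 + D\right)}{D} + \frac{311}{122} = \left(48 + 48 D\right) + 311 \cdot \frac{1}{122} = \left(48 + 48 D\right) + \frac{311}{122} = \frac{6167}{122} + 48 D$)
$\frac{F{\left(-580 \right)}}{-714901} = \frac{\frac{6167}{122} + 48 \left(-580\right)}{-714901} = \left(\frac{6167}{122} - 27840\right) \left(- \frac{1}{714901}\right) = \left(- \frac{3390313}{122}\right) \left(- \frac{1}{714901}\right) = \frac{3390313}{87217922}$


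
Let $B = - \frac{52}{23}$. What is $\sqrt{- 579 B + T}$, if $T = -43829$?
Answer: $\frac{i \sqrt{22493057}}{23} \approx 206.2 i$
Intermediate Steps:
$B = - \frac{52}{23}$ ($B = \left(-52\right) \frac{1}{23} = - \frac{52}{23} \approx -2.2609$)
$\sqrt{- 579 B + T} = \sqrt{\left(-579\right) \left(- \frac{52}{23}\right) - 43829} = \sqrt{\frac{30108}{23} - 43829} = \sqrt{- \frac{977959}{23}} = \frac{i \sqrt{22493057}}{23}$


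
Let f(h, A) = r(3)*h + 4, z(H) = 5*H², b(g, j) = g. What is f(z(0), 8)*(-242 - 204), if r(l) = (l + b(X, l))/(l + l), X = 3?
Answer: -1784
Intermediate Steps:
r(l) = (3 + l)/(2*l) (r(l) = (l + 3)/(l + l) = (3 + l)/((2*l)) = (3 + l)*(1/(2*l)) = (3 + l)/(2*l))
f(h, A) = 4 + h (f(h, A) = ((½)*(3 + 3)/3)*h + 4 = ((½)*(⅓)*6)*h + 4 = 1*h + 4 = h + 4 = 4 + h)
f(z(0), 8)*(-242 - 204) = (4 + 5*0²)*(-242 - 204) = (4 + 5*0)*(-446) = (4 + 0)*(-446) = 4*(-446) = -1784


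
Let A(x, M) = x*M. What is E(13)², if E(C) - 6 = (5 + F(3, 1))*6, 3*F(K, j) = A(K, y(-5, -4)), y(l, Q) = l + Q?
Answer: 324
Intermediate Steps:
y(l, Q) = Q + l
A(x, M) = M*x
F(K, j) = -3*K (F(K, j) = ((-4 - 5)*K)/3 = (-9*K)/3 = -3*K)
E(C) = -18 (E(C) = 6 + (5 - 3*3)*6 = 6 + (5 - 9)*6 = 6 - 4*6 = 6 - 24 = -18)
E(13)² = (-18)² = 324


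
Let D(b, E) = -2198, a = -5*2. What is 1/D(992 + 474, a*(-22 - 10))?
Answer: -1/2198 ≈ -0.00045496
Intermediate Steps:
a = -10
1/D(992 + 474, a*(-22 - 10)) = 1/(-2198) = -1/2198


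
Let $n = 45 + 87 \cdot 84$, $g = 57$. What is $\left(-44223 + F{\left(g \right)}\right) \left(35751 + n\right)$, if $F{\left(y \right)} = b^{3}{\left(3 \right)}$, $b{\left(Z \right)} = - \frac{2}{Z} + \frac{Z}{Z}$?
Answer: $- \frac{17155679360}{9} \approx -1.9062 \cdot 10^{9}$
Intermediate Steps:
$b{\left(Z \right)} = 1 - \frac{2}{Z}$ ($b{\left(Z \right)} = - \frac{2}{Z} + 1 = 1 - \frac{2}{Z}$)
$F{\left(y \right)} = \frac{1}{27}$ ($F{\left(y \right)} = \left(\frac{-2 + 3}{3}\right)^{3} = \left(\frac{1}{3} \cdot 1\right)^{3} = \left(\frac{1}{3}\right)^{3} = \frac{1}{27}$)
$n = 7353$ ($n = 45 + 7308 = 7353$)
$\left(-44223 + F{\left(g \right)}\right) \left(35751 + n\right) = \left(-44223 + \frac{1}{27}\right) \left(35751 + 7353\right) = \left(- \frac{1194020}{27}\right) 43104 = - \frac{17155679360}{9}$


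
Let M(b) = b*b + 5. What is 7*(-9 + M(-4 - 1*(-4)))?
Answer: -28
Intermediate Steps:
M(b) = 5 + b**2 (M(b) = b**2 + 5 = 5 + b**2)
7*(-9 + M(-4 - 1*(-4))) = 7*(-9 + (5 + (-4 - 1*(-4))**2)) = 7*(-9 + (5 + (-4 + 4)**2)) = 7*(-9 + (5 + 0**2)) = 7*(-9 + (5 + 0)) = 7*(-9 + 5) = 7*(-4) = -28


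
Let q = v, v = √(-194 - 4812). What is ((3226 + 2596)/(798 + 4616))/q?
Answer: -2911*I*√5006/13551242 ≈ -0.015199*I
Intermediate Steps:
v = I*√5006 (v = √(-5006) = I*√5006 ≈ 70.753*I)
q = I*√5006 ≈ 70.753*I
((3226 + 2596)/(798 + 4616))/q = ((3226 + 2596)/(798 + 4616))/((I*√5006)) = (5822/5414)*(-I*√5006/5006) = (5822*(1/5414))*(-I*√5006/5006) = 2911*(-I*√5006/5006)/2707 = -2911*I*√5006/13551242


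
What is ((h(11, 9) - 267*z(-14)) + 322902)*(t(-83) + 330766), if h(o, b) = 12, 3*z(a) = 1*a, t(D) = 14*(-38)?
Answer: 107048653440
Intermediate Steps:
t(D) = -532
z(a) = a/3 (z(a) = (1*a)/3 = a/3)
((h(11, 9) - 267*z(-14)) + 322902)*(t(-83) + 330766) = ((12 - 89*(-14)) + 322902)*(-532 + 330766) = ((12 - 267*(-14/3)) + 322902)*330234 = ((12 + 1246) + 322902)*330234 = (1258 + 322902)*330234 = 324160*330234 = 107048653440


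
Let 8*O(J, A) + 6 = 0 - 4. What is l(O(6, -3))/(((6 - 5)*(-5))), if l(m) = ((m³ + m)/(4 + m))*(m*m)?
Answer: 1025/2816 ≈ 0.36399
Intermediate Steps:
O(J, A) = -5/4 (O(J, A) = -¾ + (0 - 4)/8 = -¾ + (⅛)*(-4) = -¾ - ½ = -5/4)
l(m) = m²*(m + m³)/(4 + m) (l(m) = ((m + m³)/(4 + m))*m² = m²*(m + m³)/(4 + m))
l(O(6, -3))/(((6 - 5)*(-5))) = (((-5/4)³ + (-5/4)⁵)/(4 - 5/4))/(((6 - 5)*(-5))) = ((-125/64 - 3125/1024)/(11/4))/((1*(-5))) = ((4/11)*(-5125/1024))/(-5) = -5125/2816*(-⅕) = 1025/2816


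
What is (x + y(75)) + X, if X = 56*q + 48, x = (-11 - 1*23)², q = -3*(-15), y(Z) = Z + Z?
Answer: 3874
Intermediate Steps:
y(Z) = 2*Z
q = 45
x = 1156 (x = (-11 - 23)² = (-34)² = 1156)
X = 2568 (X = 56*45 + 48 = 2520 + 48 = 2568)
(x + y(75)) + X = (1156 + 2*75) + 2568 = (1156 + 150) + 2568 = 1306 + 2568 = 3874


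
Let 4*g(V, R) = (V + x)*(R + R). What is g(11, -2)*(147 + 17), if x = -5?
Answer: -984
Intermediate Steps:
g(V, R) = R*(-5 + V)/2 (g(V, R) = ((V - 5)*(R + R))/4 = ((-5 + V)*(2*R))/4 = (2*R*(-5 + V))/4 = R*(-5 + V)/2)
g(11, -2)*(147 + 17) = ((½)*(-2)*(-5 + 11))*(147 + 17) = ((½)*(-2)*6)*164 = -6*164 = -984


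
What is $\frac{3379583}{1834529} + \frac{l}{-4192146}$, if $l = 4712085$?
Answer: $\frac{12524373633}{17439032674} \approx 0.71818$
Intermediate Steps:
$\frac{3379583}{1834529} + \frac{l}{-4192146} = \frac{3379583}{1834529} + \frac{4712085}{-4192146} = 3379583 \cdot \frac{1}{1834529} + 4712085 \left(- \frac{1}{4192146}\right) = \frac{3379583}{1834529} - \frac{10685}{9506} = \frac{12524373633}{17439032674}$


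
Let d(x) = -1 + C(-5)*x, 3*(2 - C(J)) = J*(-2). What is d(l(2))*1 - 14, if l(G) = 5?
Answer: -65/3 ≈ -21.667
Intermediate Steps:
C(J) = 2 + 2*J/3 (C(J) = 2 - J*(-2)/3 = 2 - (-2)*J/3 = 2 + 2*J/3)
d(x) = -1 - 4*x/3 (d(x) = -1 + (2 + (2/3)*(-5))*x = -1 + (2 - 10/3)*x = -1 - 4*x/3)
d(l(2))*1 - 14 = (-1 - 4/3*5)*1 - 14 = (-1 - 20/3)*1 - 14 = -23/3*1 - 14 = -23/3 - 14 = -65/3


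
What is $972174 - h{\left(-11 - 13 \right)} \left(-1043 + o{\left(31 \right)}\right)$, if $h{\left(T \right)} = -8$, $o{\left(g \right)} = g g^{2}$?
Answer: $1202158$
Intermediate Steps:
$o{\left(g \right)} = g^{3}$
$972174 - h{\left(-11 - 13 \right)} \left(-1043 + o{\left(31 \right)}\right) = 972174 - - 8 \left(-1043 + 31^{3}\right) = 972174 - - 8 \left(-1043 + 29791\right) = 972174 - \left(-8\right) 28748 = 972174 - -229984 = 972174 + 229984 = 1202158$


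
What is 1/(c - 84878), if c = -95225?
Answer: -1/180103 ≈ -5.5524e-6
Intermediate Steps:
1/(c - 84878) = 1/(-95225 - 84878) = 1/(-180103) = -1/180103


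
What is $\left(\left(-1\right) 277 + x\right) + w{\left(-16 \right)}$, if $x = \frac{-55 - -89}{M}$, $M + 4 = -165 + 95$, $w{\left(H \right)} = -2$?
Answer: $- \frac{10340}{37} \approx -279.46$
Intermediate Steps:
$M = -74$ ($M = -4 + \left(-165 + 95\right) = -4 - 70 = -74$)
$x = - \frac{17}{37}$ ($x = \frac{-55 - -89}{-74} = \left(-55 + 89\right) \left(- \frac{1}{74}\right) = 34 \left(- \frac{1}{74}\right) = - \frac{17}{37} \approx -0.45946$)
$\left(\left(-1\right) 277 + x\right) + w{\left(-16 \right)} = \left(\left(-1\right) 277 - \frac{17}{37}\right) - 2 = \left(-277 - \frac{17}{37}\right) - 2 = - \frac{10266}{37} - 2 = - \frac{10340}{37}$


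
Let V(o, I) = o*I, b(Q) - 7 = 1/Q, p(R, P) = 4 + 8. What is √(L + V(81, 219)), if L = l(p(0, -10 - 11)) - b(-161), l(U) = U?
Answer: √459942385/161 ≈ 133.21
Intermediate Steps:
p(R, P) = 12
b(Q) = 7 + 1/Q
V(o, I) = I*o
L = 806/161 (L = 12 - (7 + 1/(-161)) = 12 - (7 - 1/161) = 12 - 1*1126/161 = 12 - 1126/161 = 806/161 ≈ 5.0062)
√(L + V(81, 219)) = √(806/161 + 219*81) = √(806/161 + 17739) = √(2856785/161) = √459942385/161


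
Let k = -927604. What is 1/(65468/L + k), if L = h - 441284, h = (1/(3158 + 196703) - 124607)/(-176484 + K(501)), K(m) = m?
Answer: -7760438500649233/7198614946281008302174 ≈ -1.0780e-6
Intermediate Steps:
h = 24904079626/35172138363 (h = (1/(3158 + 196703) - 124607)/(-176484 + 501) = (1/199861 - 124607)/(-175983) = (1/199861 - 124607)*(-1/175983) = -24904079626/199861*(-1/175983) = 24904079626/35172138363 ≈ 0.70806)
L = -15520877001298466/35172138363 (L = 24904079626/35172138363 - 441284 = -15520877001298466/35172138363 ≈ -4.4128e+5)
1/(65468/L + k) = 1/(65468/(-15520877001298466/35172138363) - 927604) = 1/(65468*(-35172138363/15520877001298466) - 927604) = 1/(-1151324777174442/7760438500649233 - 927604) = 1/(-7198614946281008302174/7760438500649233) = -7760438500649233/7198614946281008302174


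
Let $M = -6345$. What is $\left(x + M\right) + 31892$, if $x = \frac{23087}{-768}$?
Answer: $\frac{19597009}{768} \approx 25517.0$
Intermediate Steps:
$x = - \frac{23087}{768}$ ($x = 23087 \left(- \frac{1}{768}\right) = - \frac{23087}{768} \approx -30.061$)
$\left(x + M\right) + 31892 = \left(- \frac{23087}{768} - 6345\right) + 31892 = - \frac{4896047}{768} + 31892 = \frac{19597009}{768}$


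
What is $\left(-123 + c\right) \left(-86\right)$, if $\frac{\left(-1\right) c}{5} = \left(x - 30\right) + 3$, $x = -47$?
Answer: $-21242$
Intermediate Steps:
$c = 370$ ($c = - 5 \left(\left(-47 - 30\right) + 3\right) = - 5 \left(-77 + 3\right) = \left(-5\right) \left(-74\right) = 370$)
$\left(-123 + c\right) \left(-86\right) = \left(-123 + 370\right) \left(-86\right) = 247 \left(-86\right) = -21242$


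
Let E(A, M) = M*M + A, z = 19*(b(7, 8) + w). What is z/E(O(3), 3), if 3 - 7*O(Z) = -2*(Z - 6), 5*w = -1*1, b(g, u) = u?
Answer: 1729/100 ≈ 17.290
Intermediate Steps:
w = -⅕ (w = (-1*1)/5 = (⅕)*(-1) = -⅕ ≈ -0.20000)
O(Z) = -9/7 + 2*Z/7 (O(Z) = 3/7 - (-2)*(Z - 6)/7 = 3/7 - (-2)*(-6 + Z)/7 = 3/7 - (12 - 2*Z)/7 = 3/7 + (-12/7 + 2*Z/7) = -9/7 + 2*Z/7)
z = 741/5 (z = 19*(8 - ⅕) = 19*(39/5) = 741/5 ≈ 148.20)
E(A, M) = A + M² (E(A, M) = M² + A = A + M²)
z/E(O(3), 3) = 741/(5*((-9/7 + (2/7)*3) + 3²)) = 741/(5*((-9/7 + 6/7) + 9)) = 741/(5*(-3/7 + 9)) = 741/(5*(60/7)) = (741/5)*(7/60) = 1729/100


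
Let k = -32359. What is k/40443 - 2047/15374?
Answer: -580274087/621770682 ≈ -0.93326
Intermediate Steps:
k/40443 - 2047/15374 = -32359/40443 - 2047/15374 = -580274087/621770682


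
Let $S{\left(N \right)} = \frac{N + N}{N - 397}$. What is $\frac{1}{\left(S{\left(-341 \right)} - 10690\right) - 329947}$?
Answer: $- \frac{369}{125694712} \approx -2.9357 \cdot 10^{-6}$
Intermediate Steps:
$S{\left(N \right)} = \frac{2 N}{-397 + N}$
$\frac{1}{\left(S{\left(-341 \right)} - 10690\right) - 329947} = \frac{1}{\left(2 \left(-341\right) \frac{1}{-397 - 341} - 10690\right) - 329947} = \frac{1}{\left(2 \left(-341\right) \frac{1}{-738} - 10690\right) - 329947} = \frac{1}{\left(2 \left(-341\right) \left(- \frac{1}{738}\right) - 10690\right) - 329947} = \frac{1}{\left(\frac{341}{369} - 10690\right) - 329947} = \frac{1}{- \frac{3944269}{369} - 329947} = \frac{1}{- \frac{125694712}{369}} = - \frac{369}{125694712}$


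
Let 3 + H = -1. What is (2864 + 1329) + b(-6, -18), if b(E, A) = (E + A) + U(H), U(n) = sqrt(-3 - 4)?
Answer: 4169 + I*sqrt(7) ≈ 4169.0 + 2.6458*I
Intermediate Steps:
H = -4 (H = -3 - 1 = -4)
U(n) = I*sqrt(7) (U(n) = sqrt(-7) = I*sqrt(7))
b(E, A) = A + E + I*sqrt(7) (b(E, A) = (E + A) + I*sqrt(7) = (A + E) + I*sqrt(7) = A + E + I*sqrt(7))
(2864 + 1329) + b(-6, -18) = (2864 + 1329) + (-18 - 6 + I*sqrt(7)) = 4193 + (-24 + I*sqrt(7)) = 4169 + I*sqrt(7)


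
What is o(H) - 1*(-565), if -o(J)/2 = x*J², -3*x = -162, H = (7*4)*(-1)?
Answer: -84107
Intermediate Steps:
H = -28 (H = 28*(-1) = -28)
x = 54 (x = -⅓*(-162) = 54)
o(J) = -108*J²
o(H) - 1*(-565) = -108*(-28)² - 1*(-565) = -108*784 + 565 = -84672 + 565 = -84107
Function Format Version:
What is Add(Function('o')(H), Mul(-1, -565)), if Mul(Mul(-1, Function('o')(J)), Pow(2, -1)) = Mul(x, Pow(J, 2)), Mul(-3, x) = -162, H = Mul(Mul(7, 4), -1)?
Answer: -84107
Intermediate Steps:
H = -28 (H = Mul(28, -1) = -28)
x = 54 (x = Mul(Rational(-1, 3), -162) = 54)
Function('o')(J) = Mul(-108, Pow(J, 2)) (Function('o')(J) = Mul(-2, Mul(54, Pow(J, 2))) = Mul(-108, Pow(J, 2)))
Add(Function('o')(H), Mul(-1, -565)) = Add(Mul(-108, Pow(-28, 2)), Mul(-1, -565)) = Add(Mul(-108, 784), 565) = Add(-84672, 565) = -84107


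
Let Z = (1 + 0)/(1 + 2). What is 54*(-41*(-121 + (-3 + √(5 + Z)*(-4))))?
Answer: 274536 + 11808*√3 ≈ 2.9499e+5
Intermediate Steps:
Z = ⅓ (Z = 1/3 = 1*(⅓) = ⅓ ≈ 0.33333)
54*(-41*(-121 + (-3 + √(5 + Z)*(-4)))) = 54*(-41*(-121 + (-3 + √(5 + ⅓)*(-4)))) = 54*(-41*(-121 + (-3 + √(16/3)*(-4)))) = 54*(-41*(-121 + (-3 + (4*√3/3)*(-4)))) = 54*(-41*(-121 + (-3 - 16*√3/3))) = 54*(-41*(-124 - 16*√3/3)) = 54*(5084 + 656*√3/3) = 274536 + 11808*√3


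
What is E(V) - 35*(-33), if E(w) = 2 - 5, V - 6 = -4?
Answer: 1152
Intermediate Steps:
V = 2 (V = 6 - 4 = 2)
E(w) = -3
E(V) - 35*(-33) = -3 - 35*(-33) = -3 + 1155 = 1152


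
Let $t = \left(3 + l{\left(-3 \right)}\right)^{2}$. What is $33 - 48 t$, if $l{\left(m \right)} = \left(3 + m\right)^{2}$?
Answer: $-399$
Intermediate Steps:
$t = 9$ ($t = \left(3 + \left(3 - 3\right)^{2}\right)^{2} = \left(3 + 0^{2}\right)^{2} = \left(3 + 0\right)^{2} = 3^{2} = 9$)
$33 - 48 t = 33 - 432 = -399$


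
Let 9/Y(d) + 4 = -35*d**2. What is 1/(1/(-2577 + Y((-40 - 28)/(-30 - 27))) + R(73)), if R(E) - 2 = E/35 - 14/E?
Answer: 1151236021215/4482389761757 ≈ 0.25684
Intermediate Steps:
Y(d) = 9/(-4 - 35*d**2)
R(E) = 2 - 14/E + E/35 (R(E) = 2 + (E/35 - 14/E) = 2 + (-14/E + E/35) = 2 - 14/E + E/35)
1/(1/(-2577 + Y((-40 - 28)/(-30 - 27))) + R(73)) = 1/(1/(-2577 - 9/(4 + 35*((-40 - 28)/(-30 - 27))**2)) + (2 - 14/73 + (1/35)*73)) = 1/(1/(-2577 - 9/(4 + 35*(-68/(-57))**2)) + (2 - 14*1/73 + 73/35)) = 1/(1/(-2577 - 9/(4 + 35*(-68*(-1/57))**2)) + (2 - 14/73 + 73/35)) = 1/(1/(-2577 - 9/(4 + 35*(68/57)**2)) + 9949/2555) = 1/(1/(-2577 - 9/(4 + 35*(4624/3249))) + 9949/2555) = 1/(1/(-2577 - 9/(4 + 161840/3249)) + 9949/2555) = 1/(1/(-2577 - 9/174836/3249) + 9949/2555) = 1/(1/(-2577 - 9*3249/174836) + 9949/2555) = 1/(1/(-2577 - 29241/174836) + 9949/2555) = 1/(1/(-450581613/174836) + 9949/2555) = 1/(-174836/450581613 + 9949/2555) = 1/(4482389761757/1151236021215) = 1151236021215/4482389761757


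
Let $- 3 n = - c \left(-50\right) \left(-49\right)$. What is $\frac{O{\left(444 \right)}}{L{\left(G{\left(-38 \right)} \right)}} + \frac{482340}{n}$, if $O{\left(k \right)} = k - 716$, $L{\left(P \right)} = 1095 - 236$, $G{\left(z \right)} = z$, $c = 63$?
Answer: $\frac{13344522}{1473185} \approx 9.0583$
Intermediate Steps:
$L{\left(P \right)} = 859$
$n = 51450$ ($n = - \frac{\left(-1\right) 63 \left(-50\right) \left(-49\right)}{3} = - \frac{\left(-1\right) \left(\left(-3150\right) \left(-49\right)\right)}{3} = - \frac{\left(-1\right) 154350}{3} = \left(- \frac{1}{3}\right) \left(-154350\right) = 51450$)
$O{\left(k \right)} = -716 + k$
$\frac{O{\left(444 \right)}}{L{\left(G{\left(-38 \right)} \right)}} + \frac{482340}{n} = \frac{-716 + 444}{859} + \frac{482340}{51450} = \left(-272\right) \frac{1}{859} + 482340 \cdot \frac{1}{51450} = - \frac{272}{859} + \frac{16078}{1715} = \frac{13344522}{1473185}$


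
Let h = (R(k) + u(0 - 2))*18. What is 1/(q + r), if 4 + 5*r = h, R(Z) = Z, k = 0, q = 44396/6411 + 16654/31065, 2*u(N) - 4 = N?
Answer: 66385905/681190712 ≈ 0.097456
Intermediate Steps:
u(N) = 2 + N/2
q = 495310178/66385905 (q = 44396*(1/6411) + 16654*(1/31065) = 44396/6411 + 16654/31065 = 495310178/66385905 ≈ 7.4611)
h = 18 (h = (0 + (2 + (0 - 2)/2))*18 = (0 + (2 + (½)*(-2)))*18 = (0 + (2 - 1))*18 = (0 + 1)*18 = 1*18 = 18)
r = 14/5 (r = -⅘ + (⅕)*18 = -⅘ + 18/5 = 14/5 ≈ 2.8000)
1/(q + r) = 1/(495310178/66385905 + 14/5) = 1/(681190712/66385905) = 66385905/681190712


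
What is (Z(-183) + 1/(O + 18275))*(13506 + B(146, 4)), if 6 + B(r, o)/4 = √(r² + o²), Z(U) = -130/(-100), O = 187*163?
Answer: 712116993/40630 + 633838*√5333/60945 ≈ 18286.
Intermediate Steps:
O = 30481
Z(U) = 13/10 (Z(U) = -130*(-1/100) = 13/10)
B(r, o) = -24 + 4*√(o² + r²) (B(r, o) = -24 + 4*√(r² + o²) = -24 + 4*√(o² + r²))
(Z(-183) + 1/(O + 18275))*(13506 + B(146, 4)) = (13/10 + 1/(30481 + 18275))*(13506 + (-24 + 4*√(4² + 146²))) = (13/10 + 1/48756)*(13506 + (-24 + 4*√(16 + 21316))) = (13/10 + 1/48756)*(13506 + (-24 + 4*√21332)) = 316919*(13506 + (-24 + 4*(2*√5333)))/243780 = 316919*(13506 + (-24 + 8*√5333))/243780 = 316919*(13482 + 8*√5333)/243780 = 712116993/40630 + 633838*√5333/60945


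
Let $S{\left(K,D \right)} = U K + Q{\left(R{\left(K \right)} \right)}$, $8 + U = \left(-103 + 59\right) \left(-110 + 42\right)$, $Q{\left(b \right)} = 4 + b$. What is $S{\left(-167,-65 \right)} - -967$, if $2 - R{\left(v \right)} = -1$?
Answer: $-497354$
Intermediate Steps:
$R{\left(v \right)} = 3$ ($R{\left(v \right)} = 2 - -1 = 2 + 1 = 3$)
$U = 2984$ ($U = -8 + \left(-103 + 59\right) \left(-110 + 42\right) = -8 - -2992 = -8 + 2992 = 2984$)
$S{\left(K,D \right)} = 7 + 2984 K$ ($S{\left(K,D \right)} = 2984 K + \left(4 + 3\right) = 2984 K + 7 = 7 + 2984 K$)
$S{\left(-167,-65 \right)} - -967 = \left(7 + 2984 \left(-167\right)\right) - -967 = \left(7 - 498328\right) + 967 = -498321 + 967 = -497354$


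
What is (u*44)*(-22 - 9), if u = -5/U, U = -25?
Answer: -1364/5 ≈ -272.80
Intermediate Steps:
u = ⅕ (u = -5/(-25) = -5*(-1/25) = ⅕ ≈ 0.20000)
(u*44)*(-22 - 9) = ((⅕)*44)*(-22 - 9) = (44/5)*(-31) = -1364/5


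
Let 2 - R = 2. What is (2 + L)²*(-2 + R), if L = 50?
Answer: -5408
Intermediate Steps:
R = 0 (R = 2 - 1*2 = 2 - 2 = 0)
(2 + L)²*(-2 + R) = (2 + 50)²*(-2 + 0) = 52²*(-2) = 2704*(-2) = -5408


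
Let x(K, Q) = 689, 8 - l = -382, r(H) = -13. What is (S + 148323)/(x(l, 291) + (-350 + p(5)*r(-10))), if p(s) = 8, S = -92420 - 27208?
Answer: 5739/47 ≈ 122.11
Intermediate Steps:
S = -119628
l = 390 (l = 8 - 1*(-382) = 8 + 382 = 390)
(S + 148323)/(x(l, 291) + (-350 + p(5)*r(-10))) = (-119628 + 148323)/(689 + (-350 + 8*(-13))) = 28695/(689 + (-350 - 104)) = 28695/(689 - 454) = 28695/235 = 28695*(1/235) = 5739/47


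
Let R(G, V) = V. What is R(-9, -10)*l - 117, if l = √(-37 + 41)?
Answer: -137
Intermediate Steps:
l = 2 (l = √4 = 2)
R(-9, -10)*l - 117 = -10*2 - 117 = -20 - 117 = -137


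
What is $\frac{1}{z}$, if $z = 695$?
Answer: $\frac{1}{695} \approx 0.0014388$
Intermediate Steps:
$\frac{1}{z} = \frac{1}{695}$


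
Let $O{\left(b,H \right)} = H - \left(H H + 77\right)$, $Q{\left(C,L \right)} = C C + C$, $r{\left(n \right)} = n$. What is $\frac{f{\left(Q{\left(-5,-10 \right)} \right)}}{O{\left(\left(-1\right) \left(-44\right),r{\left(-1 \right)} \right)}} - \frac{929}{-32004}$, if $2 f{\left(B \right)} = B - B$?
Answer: $\frac{929}{32004} \approx 0.029028$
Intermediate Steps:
$Q{\left(C,L \right)} = C + C^{2}$ ($Q{\left(C,L \right)} = C^{2} + C = C + C^{2}$)
$O{\left(b,H \right)} = -77 + H - H^{2}$ ($O{\left(b,H \right)} = H - \left(H^{2} + 77\right) = H - \left(77 + H^{2}\right) = -77 + H - H^{2}$)
$f{\left(B \right)} = 0$ ($f{\left(B \right)} = \frac{B - B}{2} = \frac{1}{2} \cdot 0 = 0$)
$\frac{f{\left(Q{\left(-5,-10 \right)} \right)}}{O{\left(\left(-1\right) \left(-44\right),r{\left(-1 \right)} \right)}} - \frac{929}{-32004} = \frac{0}{-77 - 1 - \left(-1\right)^{2}} - \frac{929}{-32004} = \frac{0}{-77 - 1 - 1} - - \frac{929}{32004} = \frac{0}{-77 - 1 - 1} + \frac{929}{32004} = \frac{0}{-79} + \frac{929}{32004} = 0 \left(- \frac{1}{79}\right) + \frac{929}{32004} = 0 + \frac{929}{32004} = \frac{929}{32004}$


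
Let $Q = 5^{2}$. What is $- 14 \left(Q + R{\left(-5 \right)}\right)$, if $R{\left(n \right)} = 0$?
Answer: $-350$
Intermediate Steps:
$Q = 25$
$- 14 \left(Q + R{\left(-5 \right)}\right) = - 14 \left(25 + 0\right) = \left(-14\right) 25 = -350$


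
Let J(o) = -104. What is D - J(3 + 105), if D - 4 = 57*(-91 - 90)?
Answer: -10209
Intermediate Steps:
D = -10313 (D = 4 + 57*(-91 - 90) = 4 + 57*(-181) = 4 - 10317 = -10313)
D - J(3 + 105) = -10313 - 1*(-104) = -10313 + 104 = -10209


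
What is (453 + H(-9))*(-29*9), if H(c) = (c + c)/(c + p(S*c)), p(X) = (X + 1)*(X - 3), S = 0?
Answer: -237249/2 ≈ -1.1862e+5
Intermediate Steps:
p(X) = (1 + X)*(-3 + X)
H(c) = 2*c/(-3 + c) (H(c) = (c + c)/(c + (-3 + (0*c)**2 - 0*c)) = (2*c)/(c + (-3 + 0**2 - 2*0)) = (2*c)/(c + (-3 + 0 + 0)) = (2*c)/(c - 3) = (2*c)/(-3 + c) = 2*c/(-3 + c))
(453 + H(-9))*(-29*9) = (453 + 2*(-9)/(-3 - 9))*(-29*9) = (453 + 2*(-9)/(-12))*(-261) = (453 + 2*(-9)*(-1/12))*(-261) = (453 + 3/2)*(-261) = (909/2)*(-261) = -237249/2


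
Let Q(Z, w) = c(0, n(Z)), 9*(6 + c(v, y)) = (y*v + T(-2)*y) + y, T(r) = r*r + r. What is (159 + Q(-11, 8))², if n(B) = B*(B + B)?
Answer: 491401/9 ≈ 54600.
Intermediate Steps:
T(r) = r + r² (T(r) = r² + r = r + r²)
n(B) = 2*B² (n(B) = B*(2*B) = 2*B²)
c(v, y) = -6 + y/3 + v*y/9 (c(v, y) = -6 + ((y*v + (-2*(1 - 2))*y) + y)/9 = -6 + ((v*y + (-2*(-1))*y) + y)/9 = -6 + ((v*y + 2*y) + y)/9 = -6 + ((2*y + v*y) + y)/9 = -6 + (3*y + v*y)/9 = -6 + (y/3 + v*y/9) = -6 + y/3 + v*y/9)
Q(Z, w) = -6 + 2*Z²/3 (Q(Z, w) = -6 + (2*Z²)/3 + (⅑)*0*(2*Z²) = -6 + 2*Z²/3 + 0 = -6 + 2*Z²/3)
(159 + Q(-11, 8))² = (159 + (-6 + (⅔)*(-11)²))² = (159 + (-6 + (⅔)*121))² = (159 + (-6 + 242/3))² = (159 + 224/3)² = (701/3)² = 491401/9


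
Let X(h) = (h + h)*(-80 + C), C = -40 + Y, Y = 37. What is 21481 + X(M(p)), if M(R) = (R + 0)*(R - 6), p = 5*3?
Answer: -929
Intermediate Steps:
C = -3 (C = -40 + 37 = -3)
p = 15
M(R) = R*(-6 + R)
X(h) = -166*h (X(h) = (h + h)*(-80 - 3) = (2*h)*(-83) = -166*h)
21481 + X(M(p)) = 21481 - 2490*(-6 + 15) = 21481 - 2490*9 = 21481 - 166*135 = 21481 - 22410 = -929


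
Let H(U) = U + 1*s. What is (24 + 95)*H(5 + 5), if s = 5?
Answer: 1785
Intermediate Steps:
H(U) = 5 + U (H(U) = U + 1*5 = U + 5 = 5 + U)
(24 + 95)*H(5 + 5) = (24 + 95)*(5 + (5 + 5)) = 119*(5 + 10) = 119*15 = 1785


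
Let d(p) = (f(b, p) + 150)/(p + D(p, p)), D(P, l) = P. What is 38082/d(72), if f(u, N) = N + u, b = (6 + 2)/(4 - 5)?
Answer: 2741904/107 ≈ 25625.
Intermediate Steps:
b = -8 (b = 8/(-1) = 8*(-1) = -8)
d(p) = (142 + p)/(2*p) (d(p) = ((p - 8) + 150)/(p + p) = ((-8 + p) + 150)/((2*p)) = (142 + p)*(1/(2*p)) = (142 + p)/(2*p))
38082/d(72) = 38082/(((½)*(142 + 72)/72)) = 38082/(((½)*(1/72)*214)) = 38082/(107/72) = 38082*(72/107) = 2741904/107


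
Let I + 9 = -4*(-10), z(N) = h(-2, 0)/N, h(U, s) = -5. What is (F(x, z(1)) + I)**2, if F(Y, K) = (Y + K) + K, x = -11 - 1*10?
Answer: 0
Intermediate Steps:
z(N) = -5/N
I = 31 (I = -9 - 4*(-10) = -9 + 40 = 31)
x = -21 (x = -11 - 10 = -21)
F(Y, K) = Y + 2*K (F(Y, K) = (K + Y) + K = Y + 2*K)
(F(x, z(1)) + I)**2 = ((-21 + 2*(-5/1)) + 31)**2 = ((-21 + 2*(-5*1)) + 31)**2 = ((-21 + 2*(-5)) + 31)**2 = ((-21 - 10) + 31)**2 = (-31 + 31)**2 = 0**2 = 0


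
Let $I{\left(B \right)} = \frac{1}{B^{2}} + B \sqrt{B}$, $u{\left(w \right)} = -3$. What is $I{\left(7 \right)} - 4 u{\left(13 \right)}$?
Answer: $\frac{589}{49} + 7 \sqrt{7} \approx 30.541$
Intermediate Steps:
$I{\left(B \right)} = \frac{1}{B^{2}} + B^{\frac{3}{2}}$
$I{\left(7 \right)} - 4 u{\left(13 \right)} = \frac{1 + 7^{\frac{7}{2}}}{49} - -12 = \frac{1 + 343 \sqrt{7}}{49} + 12 = \left(\frac{1}{49} + 7 \sqrt{7}\right) + 12 = \frac{589}{49} + 7 \sqrt{7}$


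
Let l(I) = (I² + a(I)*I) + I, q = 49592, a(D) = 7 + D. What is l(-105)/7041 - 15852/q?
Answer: 78352699/29098106 ≈ 2.6927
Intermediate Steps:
l(I) = I + I² + I*(7 + I) (l(I) = (I² + (7 + I)*I) + I = (I² + I*(7 + I)) + I = I + I² + I*(7 + I))
l(-105)/7041 - 15852/q = (2*(-105)*(4 - 105))/7041 - 15852/49592 = (2*(-105)*(-101))*(1/7041) - 15852*1/49592 = 21210*(1/7041) - 3963/12398 = 7070/2347 - 3963/12398 = 78352699/29098106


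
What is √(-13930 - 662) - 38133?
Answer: -38133 + 16*I*√57 ≈ -38133.0 + 120.8*I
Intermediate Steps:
√(-13930 - 662) - 38133 = √(-14592) - 38133 = 16*I*√57 - 38133 = -38133 + 16*I*√57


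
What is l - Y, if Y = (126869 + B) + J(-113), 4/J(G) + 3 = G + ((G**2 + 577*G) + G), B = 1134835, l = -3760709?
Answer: -264485290989/52661 ≈ -5.0224e+6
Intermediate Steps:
J(G) = 4/(-3 + G**2 + 579*G) (J(G) = 4/(-3 + (G + ((G**2 + 577*G) + G))) = 4/(-3 + (G + (G**2 + 578*G))) = 4/(-3 + (G**2 + 579*G)) = 4/(-3 + G**2 + 579*G))
Y = 66442594340/52661 (Y = (126869 + 1134835) + 4/(-3 + (-113)**2 + 579*(-113)) = 1261704 + 4/(-3 + 12769 - 65427) = 1261704 + 4/(-52661) = 1261704 + 4*(-1/52661) = 1261704 - 4/52661 = 66442594340/52661 ≈ 1.2617e+6)
l - Y = -3760709 - 1*66442594340/52661 = -3760709 - 66442594340/52661 = -264485290989/52661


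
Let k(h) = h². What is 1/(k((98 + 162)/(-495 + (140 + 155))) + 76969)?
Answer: 100/7697069 ≈ 1.2992e-5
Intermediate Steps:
1/(k((98 + 162)/(-495 + (140 + 155))) + 76969) = 1/(((98 + 162)/(-495 + (140 + 155)))² + 76969) = 1/((260/(-495 + 295))² + 76969) = 1/((260/(-200))² + 76969) = 1/((260*(-1/200))² + 76969) = 1/((-13/10)² + 76969) = 1/(169/100 + 76969) = 1/(7697069/100) = 100/7697069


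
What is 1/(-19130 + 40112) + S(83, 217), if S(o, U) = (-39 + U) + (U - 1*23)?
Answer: 7805305/20982 ≈ 372.00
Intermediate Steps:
S(o, U) = -62 + 2*U (S(o, U) = (-39 + U) + (U - 23) = (-39 + U) + (-23 + U) = -62 + 2*U)
1/(-19130 + 40112) + S(83, 217) = 1/(-19130 + 40112) + (-62 + 2*217) = 1/20982 + (-62 + 434) = 1/20982 + 372 = 7805305/20982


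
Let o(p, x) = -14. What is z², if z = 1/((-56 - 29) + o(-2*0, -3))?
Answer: 1/9801 ≈ 0.00010203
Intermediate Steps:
z = -1/99 (z = 1/((-56 - 29) - 14) = 1/(-85 - 14) = 1/(-99) = -1/99 ≈ -0.010101)
z² = (-1/99)² = 1/9801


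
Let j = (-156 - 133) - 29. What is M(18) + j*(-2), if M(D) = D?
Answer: 654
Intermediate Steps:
j = -318 (j = -289 - 29 = -318)
M(18) + j*(-2) = 18 - 318*(-2) = 18 + 636 = 654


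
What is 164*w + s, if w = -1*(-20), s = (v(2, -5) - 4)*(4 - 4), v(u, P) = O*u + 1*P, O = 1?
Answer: 3280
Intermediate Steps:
v(u, P) = P + u (v(u, P) = 1*u + 1*P = u + P = P + u)
s = 0 (s = ((-5 + 2) - 4)*(4 - 4) = (-3 - 4)*0 = -7*0 = 0)
w = 20
164*w + s = 164*20 + 0 = 3280 + 0 = 3280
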